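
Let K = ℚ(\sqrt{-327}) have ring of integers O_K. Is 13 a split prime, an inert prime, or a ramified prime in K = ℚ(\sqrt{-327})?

-327 mod 4 = 1, hence disc K = -327 and O_K = ℤ[(1+√-327)/2].
disc(K) = -327 is not divisible by 13; 13 is unramified.
Legendre symbol by Euler's criterion: (-327/13) ≡ (-327)^6 ≡ 12 (mod 13), i.e. (-327/13) = -1.
(-327/13) = -1, so 13 is inert.

13 remains inert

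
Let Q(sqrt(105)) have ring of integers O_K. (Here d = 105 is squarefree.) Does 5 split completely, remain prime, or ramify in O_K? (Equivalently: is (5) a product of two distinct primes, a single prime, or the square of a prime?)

105 mod 4 = 1, hence disc K = 105 and O_K = ℤ[(1+√105)/2].
Ramification test: 5 | 105. The prime 5 ramifies in K.

p ramifies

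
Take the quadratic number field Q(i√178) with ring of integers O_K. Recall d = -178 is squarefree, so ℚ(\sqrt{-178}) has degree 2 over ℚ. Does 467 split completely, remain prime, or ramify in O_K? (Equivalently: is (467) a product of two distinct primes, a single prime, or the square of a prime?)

467 splits in O_K

Since -178 ≢ 1 mod 4, the ring of integers is ℤ[√-178] with discriminant 4·(-178) = -712.
disc(K) = -712 is not divisible by 467; 467 is unramified.
Euler's criterion: (-178)^233 mod 467 = 1. Thus (-178|467) = 1.
(-178/467) = 1, so 467 splits.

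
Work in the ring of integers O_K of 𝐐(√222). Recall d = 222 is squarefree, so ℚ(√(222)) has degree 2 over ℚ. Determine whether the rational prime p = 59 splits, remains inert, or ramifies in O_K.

Since 222 ≢ 1 mod 4, the ring of integers is ℤ[√222] with discriminant 4·222 = 888.
59 ∤ 888, so 59 is unramified.
(222/59) = 45^29 mod 59 = 1, giving Legendre symbol 1.
d is a quadratic residue mod p, hence 59 splits in O_K.

splits completely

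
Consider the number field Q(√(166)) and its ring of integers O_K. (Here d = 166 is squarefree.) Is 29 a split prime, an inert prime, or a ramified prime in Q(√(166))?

166 mod 4 = 2, hence disc K = 4·166 = 664 and O_K = ℤ[√166].
29 ∤ 664, so 29 is unramified.
Legendre symbol by Euler's criterion: (166/29) ≡ 166^14 ≡ 28 (mod 29), i.e. (166/29) = -1.
(166/29) = -1, so 29 is inert.

remains prime (inert)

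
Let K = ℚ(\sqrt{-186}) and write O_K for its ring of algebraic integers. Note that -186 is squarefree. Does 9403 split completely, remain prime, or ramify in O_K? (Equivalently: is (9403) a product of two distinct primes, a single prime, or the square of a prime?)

split — (9403) = 𝔭₁𝔭₂ with 𝔭₁ ≠ 𝔭₂

d = -186 ≡ 2 (mod 4), so O_K = ℤ[√-186] and disc(K) = 4d = -744.
disc(K) = -744 is not divisible by 9403; 9403 is unramified.
Legendre symbol by Euler's criterion: (-186/9403) ≡ (-186)^4701 ≡ 1 (mod 9403), i.e. (-186/9403) = 1.
d is a quadratic residue mod p, hence 9403 splits in O_K.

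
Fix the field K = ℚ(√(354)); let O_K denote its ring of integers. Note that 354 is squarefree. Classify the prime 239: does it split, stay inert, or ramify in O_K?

d = 354 ≡ 2 (mod 4), so O_K = ℤ[√354] and disc(K) = 4d = 1416.
disc(K) = 1416 is not divisible by 239; 239 is unramified.
Legendre symbol by Euler's criterion: (354/239) ≡ 354^119 ≡ 238 (mod 239), i.e. (354/239) = -1.
d is a non-residue mod p, hence 239 remains inert in O_K.

p is inert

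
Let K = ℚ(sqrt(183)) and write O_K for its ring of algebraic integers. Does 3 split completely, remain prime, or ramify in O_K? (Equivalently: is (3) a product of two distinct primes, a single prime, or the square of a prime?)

ramified

d = 183 ≡ 3 (mod 4), so O_K = ℤ[√183] and disc(K) = 4d = 732.
Ramification test: 3 | 732. The prime 3 ramifies in K.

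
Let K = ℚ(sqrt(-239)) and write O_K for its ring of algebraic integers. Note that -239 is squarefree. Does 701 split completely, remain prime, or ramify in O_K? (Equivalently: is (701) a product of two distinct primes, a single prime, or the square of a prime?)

701 remains inert

-239 mod 4 = 1, hence disc K = -239 and O_K = ℤ[(1+√-239)/2].
Since gcd(701, -239) = 1 the prime 701 does not ramify.
Euler's criterion: (-239)^350 mod 701 = 700. Thus (-239|701) = -1.
(-239/701) = -1, so 701 is inert.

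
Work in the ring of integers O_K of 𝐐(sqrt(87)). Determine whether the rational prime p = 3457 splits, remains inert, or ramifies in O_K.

Since 87 ≢ 1 mod 4, the ring of integers is ℤ[√87] with discriminant 4·87 = 348.
disc(K) = 348 is not divisible by 3457; 3457 is unramified.
Compute (87/3457) via Euler: 87^((3457-1)/2) mod 3457 = 1, so (87/3457) = 1.
(87/3457) = 1, so 3457 splits.

split — (3457) = 𝔭₁𝔭₂ with 𝔭₁ ≠ 𝔭₂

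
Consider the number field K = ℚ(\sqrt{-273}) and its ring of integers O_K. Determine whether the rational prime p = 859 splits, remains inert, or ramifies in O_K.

d = -273 ≡ 3 (mod 4), so O_K = ℤ[√-273] and disc(K) = 4d = -1092.
859 ∤ -1092, so 859 is unramified.
Euler's criterion: (-273)^429 mod 859 = 1. Thus (-273|859) = 1.
d is a quadratic residue mod p, hence 859 splits in O_K.

splits completely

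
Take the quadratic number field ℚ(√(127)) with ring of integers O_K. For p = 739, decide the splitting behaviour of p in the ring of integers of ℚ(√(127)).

739 remains inert

d = 127 ≡ 3 (mod 4), so O_K = ℤ[√127] and disc(K) = 4d = 508.
739 ∤ 508, so 739 is unramified.
Legendre symbol by Euler's criterion: (127/739) ≡ 127^369 ≡ 738 (mod 739), i.e. (127/739) = -1.
Legendre symbol -1 ⇒ 739 is inert.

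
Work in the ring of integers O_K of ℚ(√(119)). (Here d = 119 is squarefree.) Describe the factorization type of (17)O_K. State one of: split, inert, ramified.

p ramifies

119 mod 4 = 3, hence disc K = 4·119 = 476 and O_K = ℤ[√119].
17 divides disc(K) = 476, so 17 ramifies.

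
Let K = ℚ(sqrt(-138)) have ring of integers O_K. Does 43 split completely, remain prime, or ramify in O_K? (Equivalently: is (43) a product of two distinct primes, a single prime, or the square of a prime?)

43 remains inert

Since -138 ≢ 1 mod 4, the ring of integers is ℤ[√-138] with discriminant 4·(-138) = -552.
disc(K) = -552 is not divisible by 43; 43 is unramified.
Euler's criterion: (-138)^21 mod 43 = 42. Thus (-138|43) = -1.
(-138/43) = -1, so 43 is inert.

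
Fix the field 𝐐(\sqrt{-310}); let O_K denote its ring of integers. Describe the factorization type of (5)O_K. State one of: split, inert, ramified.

5 is ramified

Since -310 ≢ 1 mod 4, the ring of integers is ℤ[√-310] with discriminant 4·(-310) = -1240.
disc(K) = -1240 = 5·(-248), so p = 5 is ramified.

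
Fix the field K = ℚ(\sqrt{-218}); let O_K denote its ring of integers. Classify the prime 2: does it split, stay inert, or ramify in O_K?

ramifies in O_K

d = -218 ≡ 2 (mod 4), so O_K = ℤ[√-218] and disc(K) = 4d = -872.
Ramification test: 2 | -872. The prime 2 ramifies in K.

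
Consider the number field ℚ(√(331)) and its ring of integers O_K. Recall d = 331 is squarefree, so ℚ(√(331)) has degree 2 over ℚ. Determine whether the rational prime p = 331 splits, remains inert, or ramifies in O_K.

ramified

331 mod 4 = 3, hence disc K = 4·331 = 1324 and O_K = ℤ[√331].
331 divides disc(K) = 1324, so 331 ramifies.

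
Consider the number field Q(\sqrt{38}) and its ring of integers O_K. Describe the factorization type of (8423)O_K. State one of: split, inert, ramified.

38 mod 4 = 2, hence disc K = 4·38 = 152 and O_K = ℤ[√38].
8423 ∤ 152, so 8423 is unramified.
Euler's criterion: 38^4211 mod 8423 = 8422. Thus (38|8423) = -1.
Legendre symbol -1 ⇒ 8423 is inert.

inert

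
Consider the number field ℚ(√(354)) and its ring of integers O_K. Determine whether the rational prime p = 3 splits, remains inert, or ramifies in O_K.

3 is ramified

d = 354 ≡ 2 (mod 4), so O_K = ℤ[√354] and disc(K) = 4d = 1416.
Ramification test: 3 | 1416. The prime 3 ramifies in K.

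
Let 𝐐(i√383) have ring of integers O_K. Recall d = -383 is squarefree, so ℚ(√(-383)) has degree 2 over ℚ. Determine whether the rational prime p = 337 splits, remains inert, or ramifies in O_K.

Since -383 ≡ 1 mod 4, the ring of integers is ℤ[(1+√-383)/2] with discriminant -383.
337 ∤ -383, so 337 is unramified.
Legendre symbol by Euler's criterion: (-383/337) ≡ (-383)^168 ≡ 336 (mod 337), i.e. (-383/337) = -1.
Legendre symbol -1 ⇒ 337 is inert.

p is inert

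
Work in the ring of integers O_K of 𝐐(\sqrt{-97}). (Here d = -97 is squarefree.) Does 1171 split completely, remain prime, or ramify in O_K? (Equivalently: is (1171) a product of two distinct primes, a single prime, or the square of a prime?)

-97 mod 4 = 3, hence disc K = 4·(-97) = -388 and O_K = ℤ[√-97].
disc(K) = -388 is not divisible by 1171; 1171 is unramified.
(-97/1171) = 1074^585 mod 1171 = 1, giving Legendre symbol 1.
d is a quadratic residue mod p, hence 1171 splits in O_K.

1171 splits in O_K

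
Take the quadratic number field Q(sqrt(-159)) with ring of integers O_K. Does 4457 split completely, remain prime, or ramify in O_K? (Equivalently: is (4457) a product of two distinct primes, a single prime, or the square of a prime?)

-159 mod 4 = 1, hence disc K = -159 and O_K = ℤ[(1+√-159)/2].
disc(K) = -159 is not divisible by 4457; 4457 is unramified.
(-159/4457) = 4298^2228 mod 4457 = 1, giving Legendre symbol 1.
d is a quadratic residue mod p, hence 4457 splits in O_K.

4457 splits in O_K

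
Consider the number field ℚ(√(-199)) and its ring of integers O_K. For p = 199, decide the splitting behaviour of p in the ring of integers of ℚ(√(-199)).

ramified

d = -199 ≡ 1 (mod 4), so O_K = ℤ[(1+√-199)/2] and disc(K) = d = -199.
199 divides disc(K) = -199, so 199 ramifies.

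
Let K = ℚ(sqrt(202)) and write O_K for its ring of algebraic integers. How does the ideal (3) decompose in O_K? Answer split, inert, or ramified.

splits completely

d = 202 ≡ 2 (mod 4), so O_K = ℤ[√202] and disc(K) = 4d = 808.
disc(K) = 808 is not divisible by 3; 3 is unramified.
(202/3) = 1^1 mod 3 = 1, giving Legendre symbol 1.
Legendre symbol 1 ⇒ 3 is split.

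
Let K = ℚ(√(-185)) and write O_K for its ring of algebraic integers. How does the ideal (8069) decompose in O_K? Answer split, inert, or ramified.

Since -185 ≢ 1 mod 4, the ring of integers is ℤ[√-185] with discriminant 4·(-185) = -740.
8069 ∤ -740, so 8069 is unramified.
Legendre symbol by Euler's criterion: (-185/8069) ≡ (-185)^4034 ≡ 1 (mod 8069), i.e. (-185/8069) = 1.
d is a quadratic residue mod p, hence 8069 splits in O_K.

split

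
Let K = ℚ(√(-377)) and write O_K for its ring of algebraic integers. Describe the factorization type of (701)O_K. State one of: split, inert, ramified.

split — (701) = 𝔭₁𝔭₂ with 𝔭₁ ≠ 𝔭₂

d = -377 ≡ 3 (mod 4), so O_K = ℤ[√-377] and disc(K) = 4d = -1508.
701 ∤ -1508, so 701 is unramified.
(-377/701) = 324^350 mod 701 = 1, giving Legendre symbol 1.
d is a quadratic residue mod p, hence 701 splits in O_K.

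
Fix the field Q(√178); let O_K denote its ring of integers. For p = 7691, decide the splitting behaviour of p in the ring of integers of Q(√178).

178 mod 4 = 2, hence disc K = 4·178 = 712 and O_K = ℤ[√178].
disc(K) = 712 is not divisible by 7691; 7691 is unramified.
Compute (178/7691) via Euler: 178^((7691-1)/2) mod 7691 = 1, so (178/7691) = 1.
Legendre symbol 1 ⇒ 7691 is split.

split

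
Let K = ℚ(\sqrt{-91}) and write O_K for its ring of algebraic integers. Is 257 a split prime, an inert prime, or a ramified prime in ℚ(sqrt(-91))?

d = -91 ≡ 1 (mod 4), so O_K = ℤ[(1+√-91)/2] and disc(K) = d = -91.
Since gcd(257, -91) = 1 the prime 257 does not ramify.
(-91/257) = 166^128 mod 257 = 256, giving Legendre symbol -1.
(-91/257) = -1, so 257 is inert.

p is inert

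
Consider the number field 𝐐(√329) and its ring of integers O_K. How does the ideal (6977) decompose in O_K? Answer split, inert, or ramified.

inert

d = 329 ≡ 1 (mod 4), so O_K = ℤ[(1+√329)/2] and disc(K) = d = 329.
Since gcd(6977, 329) = 1 the prime 6977 does not ramify.
(329/6977) = 329^3488 mod 6977 = 6976, giving Legendre symbol -1.
Legendre symbol -1 ⇒ 6977 is inert.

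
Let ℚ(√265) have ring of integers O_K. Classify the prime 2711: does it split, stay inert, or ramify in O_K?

remains prime (inert)

d = 265 ≡ 1 (mod 4), so O_K = ℤ[(1+√265)/2] and disc(K) = d = 265.
disc(K) = 265 is not divisible by 2711; 2711 is unramified.
Compute (265/2711) via Euler: 265^((2711-1)/2) mod 2711 = 2710, so (265/2711) = -1.
d is a non-residue mod p, hence 2711 remains inert in O_K.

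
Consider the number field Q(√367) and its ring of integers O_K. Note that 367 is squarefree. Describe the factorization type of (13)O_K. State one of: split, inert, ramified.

Since 367 ≢ 1 mod 4, the ring of integers is ℤ[√367] with discriminant 4·367 = 1468.
disc(K) = 1468 is not divisible by 13; 13 is unramified.
Compute (367/13) via Euler: 3^((13-1)/2) mod 13 = 1, so (367/13) = 1.
d is a quadratic residue mod p, hence 13 splits in O_K.

splits completely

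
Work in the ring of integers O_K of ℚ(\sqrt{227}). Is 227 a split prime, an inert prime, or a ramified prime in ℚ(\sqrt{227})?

227 mod 4 = 3, hence disc K = 4·227 = 908 and O_K = ℤ[√227].
disc(K) = 908 = 227·4, so p = 227 is ramified.

ramified — (227) = 𝔭²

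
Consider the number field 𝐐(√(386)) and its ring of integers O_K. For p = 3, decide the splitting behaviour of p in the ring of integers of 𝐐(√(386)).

d = 386 ≡ 2 (mod 4), so O_K = ℤ[√386] and disc(K) = 4d = 1544.
disc(K) = 1544 is not divisible by 3; 3 is unramified.
Compute (386/3) via Euler: 2^((3-1)/2) mod 3 = 2, so (386/3) = -1.
d is a non-residue mod p, hence 3 remains inert in O_K.

p is inert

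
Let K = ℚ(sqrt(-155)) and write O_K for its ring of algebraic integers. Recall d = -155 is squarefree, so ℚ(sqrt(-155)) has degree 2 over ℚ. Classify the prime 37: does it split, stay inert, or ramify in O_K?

-155 mod 4 = 1, hence disc K = -155 and O_K = ℤ[(1+√-155)/2].
Since gcd(37, -155) = 1 the prime 37 does not ramify.
Legendre symbol by Euler's criterion: (-155/37) ≡ (-155)^18 ≡ 1 (mod 37), i.e. (-155/37) = 1.
(-155/37) = 1, so 37 splits.

p splits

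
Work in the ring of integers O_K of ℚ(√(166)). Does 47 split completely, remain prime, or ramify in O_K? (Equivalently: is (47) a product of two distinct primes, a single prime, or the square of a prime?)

47 splits in O_K

d = 166 ≡ 2 (mod 4), so O_K = ℤ[√166] and disc(K) = 4d = 664.
disc(K) = 664 is not divisible by 47; 47 is unramified.
Legendre symbol by Euler's criterion: (166/47) ≡ 166^23 ≡ 1 (mod 47), i.e. (166/47) = 1.
Legendre symbol 1 ⇒ 47 is split.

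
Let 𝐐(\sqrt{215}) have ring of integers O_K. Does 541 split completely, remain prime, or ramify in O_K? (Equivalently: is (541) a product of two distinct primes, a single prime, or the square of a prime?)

split

d = 215 ≡ 3 (mod 4), so O_K = ℤ[√215] and disc(K) = 4d = 860.
541 ∤ 860, so 541 is unramified.
Compute (215/541) via Euler: 215^((541-1)/2) mod 541 = 1, so (215/541) = 1.
d is a quadratic residue mod p, hence 541 splits in O_K.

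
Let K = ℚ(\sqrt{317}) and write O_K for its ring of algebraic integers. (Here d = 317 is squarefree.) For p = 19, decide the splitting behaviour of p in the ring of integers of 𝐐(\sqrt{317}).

d = 317 ≡ 1 (mod 4), so O_K = ℤ[(1+√317)/2] and disc(K) = d = 317.
19 ∤ 317, so 19 is unramified.
(317/19) = 13^9 mod 19 = 18, giving Legendre symbol -1.
Legendre symbol -1 ⇒ 19 is inert.

remains prime (inert)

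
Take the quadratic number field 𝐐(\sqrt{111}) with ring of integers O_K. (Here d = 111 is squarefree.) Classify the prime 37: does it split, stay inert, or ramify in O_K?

Since 111 ≢ 1 mod 4, the ring of integers is ℤ[√111] with discriminant 4·111 = 444.
37 divides disc(K) = 444, so 37 ramifies.

ramified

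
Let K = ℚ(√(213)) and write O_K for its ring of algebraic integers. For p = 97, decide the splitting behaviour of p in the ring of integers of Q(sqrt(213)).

d = 213 ≡ 1 (mod 4), so O_K = ℤ[(1+√213)/2] and disc(K) = d = 213.
Since gcd(97, 213) = 1 the prime 97 does not ramify.
Euler's criterion: 213^48 mod 97 = 96. Thus (213|97) = -1.
Legendre symbol -1 ⇒ 97 is inert.

remains prime (inert)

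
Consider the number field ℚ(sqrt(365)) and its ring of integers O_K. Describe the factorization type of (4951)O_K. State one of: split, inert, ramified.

d = 365 ≡ 1 (mod 4), so O_K = ℤ[(1+√365)/2] and disc(K) = d = 365.
4951 ∤ 365, so 4951 is unramified.
Euler's criterion: 365^2475 mod 4951 = 4950. Thus (365|4951) = -1.
Legendre symbol -1 ⇒ 4951 is inert.

inert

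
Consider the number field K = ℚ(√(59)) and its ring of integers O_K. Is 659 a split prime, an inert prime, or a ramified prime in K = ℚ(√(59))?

59 mod 4 = 3, hence disc K = 4·59 = 236 and O_K = ℤ[√59].
Since gcd(659, 236) = 1 the prime 659 does not ramify.
Compute (59/659) via Euler: 59^((659-1)/2) mod 659 = 1, so (59/659) = 1.
(59/659) = 1, so 659 splits.

split — (659) = 𝔭₁𝔭₂ with 𝔭₁ ≠ 𝔭₂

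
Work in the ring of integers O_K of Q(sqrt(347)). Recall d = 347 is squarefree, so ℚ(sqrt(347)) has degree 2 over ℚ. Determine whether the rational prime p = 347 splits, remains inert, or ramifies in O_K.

ramified

Since 347 ≢ 1 mod 4, the ring of integers is ℤ[√347] with discriminant 4·347 = 1388.
disc(K) = 1388 = 347·4, so p = 347 is ramified.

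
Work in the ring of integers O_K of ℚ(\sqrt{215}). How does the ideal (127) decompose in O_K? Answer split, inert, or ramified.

d = 215 ≡ 3 (mod 4), so O_K = ℤ[√215] and disc(K) = 4d = 860.
disc(K) = 860 is not divisible by 127; 127 is unramified.
Euler's criterion: 215^63 mod 127 = 1. Thus (215|127) = 1.
d is a quadratic residue mod p, hence 127 splits in O_K.

split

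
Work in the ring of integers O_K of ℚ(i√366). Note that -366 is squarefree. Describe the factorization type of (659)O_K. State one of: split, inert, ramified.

d = -366 ≡ 2 (mod 4), so O_K = ℤ[√-366] and disc(K) = 4d = -1464.
Since gcd(659, -1464) = 1 the prime 659 does not ramify.
Compute (-366/659) via Euler: 293^((659-1)/2) mod 659 = 1, so (-366/659) = 1.
(-366/659) = 1, so 659 splits.

p splits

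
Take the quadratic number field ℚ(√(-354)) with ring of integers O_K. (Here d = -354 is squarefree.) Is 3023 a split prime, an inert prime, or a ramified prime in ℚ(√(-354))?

remains prime (inert)

d = -354 ≡ 2 (mod 4), so O_K = ℤ[√-354] and disc(K) = 4d = -1416.
3023 ∤ -1416, so 3023 is unramified.
Compute (-354/3023) via Euler: 2669^((3023-1)/2) mod 3023 = 3022, so (-354/3023) = -1.
Legendre symbol -1 ⇒ 3023 is inert.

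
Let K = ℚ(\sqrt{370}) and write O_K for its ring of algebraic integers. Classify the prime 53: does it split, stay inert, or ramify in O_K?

53 splits in O_K

d = 370 ≡ 2 (mod 4), so O_K = ℤ[√370] and disc(K) = 4d = 1480.
disc(K) = 1480 is not divisible by 53; 53 is unramified.
Legendre symbol by Euler's criterion: (370/53) ≡ 370^26 ≡ 1 (mod 53), i.e. (370/53) = 1.
d is a quadratic residue mod p, hence 53 splits in O_K.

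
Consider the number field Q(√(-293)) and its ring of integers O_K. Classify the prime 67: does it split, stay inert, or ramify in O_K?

Since -293 ≢ 1 mod 4, the ring of integers is ℤ[√-293] with discriminant 4·(-293) = -1172.
67 ∤ -1172, so 67 is unramified.
Euler's criterion: (-293)^33 mod 67 = 66. Thus (-293|67) = -1.
(-293/67) = -1, so 67 is inert.

p is inert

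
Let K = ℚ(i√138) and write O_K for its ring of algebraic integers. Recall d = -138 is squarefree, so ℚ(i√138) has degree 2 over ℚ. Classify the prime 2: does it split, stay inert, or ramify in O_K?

2 is ramified

d = -138 ≡ 2 (mod 4), so O_K = ℤ[√-138] and disc(K) = 4d = -552.
2 divides disc(K) = -552, so 2 ramifies.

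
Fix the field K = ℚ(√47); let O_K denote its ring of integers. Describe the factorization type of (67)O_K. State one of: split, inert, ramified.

p splits

d = 47 ≡ 3 (mod 4), so O_K = ℤ[√47] and disc(K) = 4d = 188.
67 ∤ 188, so 67 is unramified.
Euler's criterion: 47^33 mod 67 = 1. Thus (47|67) = 1.
(47/67) = 1, so 67 splits.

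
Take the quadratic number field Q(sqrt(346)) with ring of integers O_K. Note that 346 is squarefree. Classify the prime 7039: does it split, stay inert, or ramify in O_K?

346 mod 4 = 2, hence disc K = 4·346 = 1384 and O_K = ℤ[√346].
7039 ∤ 1384, so 7039 is unramified.
Legendre symbol by Euler's criterion: (346/7039) ≡ 346^3519 ≡ 1 (mod 7039), i.e. (346/7039) = 1.
d is a quadratic residue mod p, hence 7039 splits in O_K.

split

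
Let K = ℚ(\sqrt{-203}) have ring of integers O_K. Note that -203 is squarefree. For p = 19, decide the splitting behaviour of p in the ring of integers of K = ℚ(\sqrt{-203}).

19 splits in O_K

-203 mod 4 = 1, hence disc K = -203 and O_K = ℤ[(1+√-203)/2].
disc(K) = -203 is not divisible by 19; 19 is unramified.
(-203/19) = 6^9 mod 19 = 1, giving Legendre symbol 1.
(-203/19) = 1, so 19 splits.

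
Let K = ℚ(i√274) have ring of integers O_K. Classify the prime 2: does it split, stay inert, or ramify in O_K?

p ramifies

Since -274 ≢ 1 mod 4, the ring of integers is ℤ[√-274] with discriminant 4·(-274) = -1096.
2 divides disc(K) = -1096, so 2 ramifies.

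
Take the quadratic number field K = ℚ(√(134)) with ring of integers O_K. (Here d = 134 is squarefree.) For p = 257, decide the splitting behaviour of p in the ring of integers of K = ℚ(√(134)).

split — (257) = 𝔭₁𝔭₂ with 𝔭₁ ≠ 𝔭₂

Since 134 ≢ 1 mod 4, the ring of integers is ℤ[√134] with discriminant 4·134 = 536.
Since gcd(257, 536) = 1 the prime 257 does not ramify.
(134/257) = 134^128 mod 257 = 1, giving Legendre symbol 1.
d is a quadratic residue mod p, hence 257 splits in O_K.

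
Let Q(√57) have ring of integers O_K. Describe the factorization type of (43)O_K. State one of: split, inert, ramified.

57 mod 4 = 1, hence disc K = 57 and O_K = ℤ[(1+√57)/2].
Since gcd(43, 57) = 1 the prime 43 does not ramify.
Euler's criterion: 57^21 mod 43 = 1. Thus (57|43) = 1.
(57/43) = 1, so 43 splits.

splits completely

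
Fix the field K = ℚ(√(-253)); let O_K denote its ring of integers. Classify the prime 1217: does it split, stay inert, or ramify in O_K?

split

-253 mod 4 = 3, hence disc K = 4·(-253) = -1012 and O_K = ℤ[√-253].
Since gcd(1217, -1012) = 1 the prime 1217 does not ramify.
(-253/1217) = 964^608 mod 1217 = 1, giving Legendre symbol 1.
(-253/1217) = 1, so 1217 splits.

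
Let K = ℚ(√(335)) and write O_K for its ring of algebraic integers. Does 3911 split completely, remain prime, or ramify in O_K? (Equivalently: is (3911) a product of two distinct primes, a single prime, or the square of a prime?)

Since 335 ≢ 1 mod 4, the ring of integers is ℤ[√335] with discriminant 4·335 = 1340.
3911 ∤ 1340, so 3911 is unramified.
Euler's criterion: 335^1955 mod 3911 = 3910. Thus (335|3911) = -1.
d is a non-residue mod p, hence 3911 remains inert in O_K.

inert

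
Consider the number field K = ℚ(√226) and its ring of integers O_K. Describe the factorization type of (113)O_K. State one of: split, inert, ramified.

113 is ramified

Since 226 ≢ 1 mod 4, the ring of integers is ℤ[√226] with discriminant 4·226 = 904.
Ramification test: 113 | 904. The prime 113 ramifies in K.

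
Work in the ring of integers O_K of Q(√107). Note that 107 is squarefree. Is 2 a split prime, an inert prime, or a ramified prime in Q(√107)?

p ramifies

Since 107 ≢ 1 mod 4, the ring of integers is ℤ[√107] with discriminant 4·107 = 428.
2 divides disc(K) = 428, so 2 ramifies.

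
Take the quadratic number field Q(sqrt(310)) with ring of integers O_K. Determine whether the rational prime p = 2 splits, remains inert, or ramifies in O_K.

d = 310 ≡ 2 (mod 4), so O_K = ℤ[√310] and disc(K) = 4d = 1240.
2 divides disc(K) = 1240, so 2 ramifies.

2 is ramified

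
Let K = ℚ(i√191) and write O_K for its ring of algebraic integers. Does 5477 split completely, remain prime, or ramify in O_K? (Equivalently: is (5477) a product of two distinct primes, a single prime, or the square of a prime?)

split

-191 mod 4 = 1, hence disc K = -191 and O_K = ℤ[(1+√-191)/2].
Since gcd(5477, -191) = 1 the prime 5477 does not ramify.
Euler's criterion: (-191)^2738 mod 5477 = 1. Thus (-191|5477) = 1.
(-191/5477) = 1, so 5477 splits.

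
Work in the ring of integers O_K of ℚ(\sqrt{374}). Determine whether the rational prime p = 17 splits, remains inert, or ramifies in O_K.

Since 374 ≢ 1 mod 4, the ring of integers is ℤ[√374] with discriminant 4·374 = 1496.
17 divides disc(K) = 1496, so 17 ramifies.

p ramifies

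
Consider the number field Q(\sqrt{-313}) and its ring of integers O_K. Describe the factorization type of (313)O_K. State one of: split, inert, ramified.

ramified

d = -313 ≡ 3 (mod 4), so O_K = ℤ[√-313] and disc(K) = 4d = -1252.
disc(K) = -1252 = 313·(-4), so p = 313 is ramified.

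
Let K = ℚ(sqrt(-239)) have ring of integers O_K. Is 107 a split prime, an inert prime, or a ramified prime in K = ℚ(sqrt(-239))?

remains prime (inert)

-239 mod 4 = 1, hence disc K = -239 and O_K = ℤ[(1+√-239)/2].
Since gcd(107, -239) = 1 the prime 107 does not ramify.
Euler's criterion: (-239)^53 mod 107 = 106. Thus (-239|107) = -1.
d is a non-residue mod p, hence 107 remains inert in O_K.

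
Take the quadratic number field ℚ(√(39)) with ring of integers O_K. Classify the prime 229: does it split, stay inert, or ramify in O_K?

39 mod 4 = 3, hence disc K = 4·39 = 156 and O_K = ℤ[√39].
229 ∤ 156, so 229 is unramified.
Compute (39/229) via Euler: 39^((229-1)/2) mod 229 = 228, so (39/229) = -1.
(39/229) = -1, so 229 is inert.

229 remains inert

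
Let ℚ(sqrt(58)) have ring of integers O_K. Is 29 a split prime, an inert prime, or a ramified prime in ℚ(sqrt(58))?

p ramifies

d = 58 ≡ 2 (mod 4), so O_K = ℤ[√58] and disc(K) = 4d = 232.
29 divides disc(K) = 232, so 29 ramifies.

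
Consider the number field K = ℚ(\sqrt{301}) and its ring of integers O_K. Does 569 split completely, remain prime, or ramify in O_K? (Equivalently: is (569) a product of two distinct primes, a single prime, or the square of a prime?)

d = 301 ≡ 1 (mod 4), so O_K = ℤ[(1+√301)/2] and disc(K) = d = 301.
disc(K) = 301 is not divisible by 569; 569 is unramified.
Legendre symbol by Euler's criterion: (301/569) ≡ 301^284 ≡ 1 (mod 569), i.e. (301/569) = 1.
d is a quadratic residue mod p, hence 569 splits in O_K.

p splits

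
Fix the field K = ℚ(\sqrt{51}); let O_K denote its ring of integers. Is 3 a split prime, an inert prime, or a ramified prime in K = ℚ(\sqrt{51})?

p ramifies

Since 51 ≢ 1 mod 4, the ring of integers is ℤ[√51] with discriminant 4·51 = 204.
Ramification test: 3 | 204. The prime 3 ramifies in K.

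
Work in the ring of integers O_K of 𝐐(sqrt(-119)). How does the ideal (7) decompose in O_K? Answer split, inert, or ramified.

ramified

Since -119 ≡ 1 mod 4, the ring of integers is ℤ[(1+√-119)/2] with discriminant -119.
Ramification test: 7 | -119. The prime 7 ramifies in K.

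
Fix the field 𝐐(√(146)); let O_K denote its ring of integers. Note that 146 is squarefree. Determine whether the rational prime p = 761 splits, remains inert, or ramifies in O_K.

inert

Since 146 ≢ 1 mod 4, the ring of integers is ℤ[√146] with discriminant 4·146 = 584.
761 ∤ 584, so 761 is unramified.
Compute (146/761) via Euler: 146^((761-1)/2) mod 761 = 760, so (146/761) = -1.
Legendre symbol -1 ⇒ 761 is inert.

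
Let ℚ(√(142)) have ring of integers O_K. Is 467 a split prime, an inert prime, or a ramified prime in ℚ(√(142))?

d = 142 ≡ 2 (mod 4), so O_K = ℤ[√142] and disc(K) = 4d = 568.
467 ∤ 568, so 467 is unramified.
(142/467) = 142^233 mod 467 = 466, giving Legendre symbol -1.
(142/467) = -1, so 467 is inert.

467 remains inert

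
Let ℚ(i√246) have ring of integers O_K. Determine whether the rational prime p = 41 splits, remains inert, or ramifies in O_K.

-246 mod 4 = 2, hence disc K = 4·(-246) = -984 and O_K = ℤ[√-246].
Ramification test: 41 | -984. The prime 41 ramifies in K.

ramifies in O_K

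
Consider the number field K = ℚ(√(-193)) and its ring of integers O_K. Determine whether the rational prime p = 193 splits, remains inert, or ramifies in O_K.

p ramifies

d = -193 ≡ 3 (mod 4), so O_K = ℤ[√-193] and disc(K) = 4d = -772.
193 divides disc(K) = -772, so 193 ramifies.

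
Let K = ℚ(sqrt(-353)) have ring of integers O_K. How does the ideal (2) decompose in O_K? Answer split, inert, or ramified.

-353 mod 4 = 3, hence disc K = 4·(-353) = -1412 and O_K = ℤ[√-353].
Ramification test: 2 | -1412. The prime 2 ramifies in K.

2 is ramified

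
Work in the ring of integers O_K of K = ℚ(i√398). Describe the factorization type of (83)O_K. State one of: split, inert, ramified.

p splits

-398 mod 4 = 2, hence disc K = 4·(-398) = -1592 and O_K = ℤ[√-398].
83 ∤ -1592, so 83 is unramified.
Legendre symbol by Euler's criterion: (-398/83) ≡ (-398)^41 ≡ 1 (mod 83), i.e. (-398/83) = 1.
d is a quadratic residue mod p, hence 83 splits in O_K.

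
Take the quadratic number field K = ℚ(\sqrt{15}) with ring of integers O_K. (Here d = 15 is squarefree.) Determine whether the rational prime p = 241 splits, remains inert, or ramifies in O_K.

d = 15 ≡ 3 (mod 4), so O_K = ℤ[√15] and disc(K) = 4d = 60.
Since gcd(241, 60) = 1 the prime 241 does not ramify.
Euler's criterion: 15^120 mod 241 = 1. Thus (15|241) = 1.
d is a quadratic residue mod p, hence 241 splits in O_K.

split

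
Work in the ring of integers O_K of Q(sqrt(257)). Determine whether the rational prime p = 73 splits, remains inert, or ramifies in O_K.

Since 257 ≡ 1 mod 4, the ring of integers is ℤ[(1+√257)/2] with discriminant 257.
73 ∤ 257, so 73 is unramified.
Euler's criterion: 257^36 mod 73 = 1. Thus (257|73) = 1.
(257/73) = 1, so 73 splits.

73 splits in O_K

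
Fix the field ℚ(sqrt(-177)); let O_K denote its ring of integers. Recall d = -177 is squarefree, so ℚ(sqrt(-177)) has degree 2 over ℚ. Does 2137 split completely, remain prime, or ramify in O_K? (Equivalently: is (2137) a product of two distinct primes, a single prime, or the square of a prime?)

-177 mod 4 = 3, hence disc K = 4·(-177) = -708 and O_K = ℤ[√-177].
Since gcd(2137, -708) = 1 the prime 2137 does not ramify.
(-177/2137) = 1960^1068 mod 2137 = 2136, giving Legendre symbol -1.
Legendre symbol -1 ⇒ 2137 is inert.

remains prime (inert)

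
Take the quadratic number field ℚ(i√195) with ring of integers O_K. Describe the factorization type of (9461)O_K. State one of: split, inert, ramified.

-195 mod 4 = 1, hence disc K = -195 and O_K = ℤ[(1+√-195)/2].
9461 ∤ -195, so 9461 is unramified.
Compute (-195/9461) via Euler: 9266^((9461-1)/2) mod 9461 = 9460, so (-195/9461) = -1.
Legendre symbol -1 ⇒ 9461 is inert.

remains prime (inert)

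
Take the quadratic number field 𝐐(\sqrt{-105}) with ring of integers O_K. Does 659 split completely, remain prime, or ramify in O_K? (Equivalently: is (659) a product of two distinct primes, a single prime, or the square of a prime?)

-105 mod 4 = 3, hence disc K = 4·(-105) = -420 and O_K = ℤ[√-105].
659 ∤ -420, so 659 is unramified.
Legendre symbol by Euler's criterion: (-105/659) ≡ (-105)^329 ≡ 1 (mod 659), i.e. (-105/659) = 1.
(-105/659) = 1, so 659 splits.

splits completely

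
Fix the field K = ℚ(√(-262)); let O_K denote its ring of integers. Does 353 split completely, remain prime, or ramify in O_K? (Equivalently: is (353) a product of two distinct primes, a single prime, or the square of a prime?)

Since -262 ≢ 1 mod 4, the ring of integers is ℤ[√-262] with discriminant 4·(-262) = -1048.
disc(K) = -1048 is not divisible by 353; 353 is unramified.
Compute (-262/353) via Euler: 91^((353-1)/2) mod 353 = 1, so (-262/353) = 1.
(-262/353) = 1, so 353 splits.

split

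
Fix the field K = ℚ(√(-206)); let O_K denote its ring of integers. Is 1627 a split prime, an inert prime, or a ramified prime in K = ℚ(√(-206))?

d = -206 ≡ 2 (mod 4), so O_K = ℤ[√-206] and disc(K) = 4d = -824.
1627 ∤ -824, so 1627 is unramified.
Euler's criterion: (-206)^813 mod 1627 = 1626. Thus (-206|1627) = -1.
Legendre symbol -1 ⇒ 1627 is inert.

inert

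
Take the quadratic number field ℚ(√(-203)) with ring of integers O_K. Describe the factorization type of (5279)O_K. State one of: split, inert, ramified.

-203 mod 4 = 1, hence disc K = -203 and O_K = ℤ[(1+√-203)/2].
disc(K) = -203 is not divisible by 5279; 5279 is unramified.
Euler's criterion: (-203)^2639 mod 5279 = 1. Thus (-203|5279) = 1.
Legendre symbol 1 ⇒ 5279 is split.

p splits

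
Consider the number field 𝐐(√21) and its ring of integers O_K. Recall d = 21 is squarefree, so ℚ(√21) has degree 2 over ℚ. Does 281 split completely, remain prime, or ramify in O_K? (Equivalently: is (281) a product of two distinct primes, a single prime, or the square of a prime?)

inert — (281) stays prime in O_K

d = 21 ≡ 1 (mod 4), so O_K = ℤ[(1+√21)/2] and disc(K) = d = 21.
Since gcd(281, 21) = 1 the prime 281 does not ramify.
Compute (21/281) via Euler: 21^((281-1)/2) mod 281 = 280, so (21/281) = -1.
d is a non-residue mod p, hence 281 remains inert in O_K.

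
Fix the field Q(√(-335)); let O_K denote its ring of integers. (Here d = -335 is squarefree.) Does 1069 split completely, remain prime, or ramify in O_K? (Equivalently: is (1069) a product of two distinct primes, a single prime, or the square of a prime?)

-335 mod 4 = 1, hence disc K = -335 and O_K = ℤ[(1+√-335)/2].
Since gcd(1069, -335) = 1 the prime 1069 does not ramify.
(-335/1069) = 734^534 mod 1069 = 1, giving Legendre symbol 1.
d is a quadratic residue mod p, hence 1069 splits in O_K.

p splits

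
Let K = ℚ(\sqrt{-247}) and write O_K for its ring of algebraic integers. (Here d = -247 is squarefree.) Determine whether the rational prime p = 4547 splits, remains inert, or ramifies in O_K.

-247 mod 4 = 1, hence disc K = -247 and O_K = ℤ[(1+√-247)/2].
4547 ∤ -247, so 4547 is unramified.
Legendre symbol by Euler's criterion: (-247/4547) ≡ (-247)^2273 ≡ 1 (mod 4547), i.e. (-247/4547) = 1.
(-247/4547) = 1, so 4547 splits.

p splits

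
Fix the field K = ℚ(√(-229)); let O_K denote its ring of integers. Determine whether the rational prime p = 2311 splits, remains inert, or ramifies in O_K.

split

-229 mod 4 = 3, hence disc K = 4·(-229) = -916 and O_K = ℤ[√-229].
Since gcd(2311, -916) = 1 the prime 2311 does not ramify.
Legendre symbol by Euler's criterion: (-229/2311) ≡ (-229)^1155 ≡ 1 (mod 2311), i.e. (-229/2311) = 1.
Legendre symbol 1 ⇒ 2311 is split.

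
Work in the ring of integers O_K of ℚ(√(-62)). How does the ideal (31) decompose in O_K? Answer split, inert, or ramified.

31 is ramified

-62 mod 4 = 2, hence disc K = 4·(-62) = -248 and O_K = ℤ[√-62].
31 divides disc(K) = -248, so 31 ramifies.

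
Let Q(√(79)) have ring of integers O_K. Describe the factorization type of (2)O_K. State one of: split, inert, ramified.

79 mod 4 = 3, hence disc K = 4·79 = 316 and O_K = ℤ[√79].
Ramification test: 2 | 316. The prime 2 ramifies in K.

2 is ramified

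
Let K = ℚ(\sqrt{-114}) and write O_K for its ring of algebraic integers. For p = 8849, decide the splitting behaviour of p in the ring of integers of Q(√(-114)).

split

d = -114 ≡ 2 (mod 4), so O_K = ℤ[√-114] and disc(K) = 4d = -456.
disc(K) = -456 is not divisible by 8849; 8849 is unramified.
Legendre symbol by Euler's criterion: (-114/8849) ≡ (-114)^4424 ≡ 1 (mod 8849), i.e. (-114/8849) = 1.
Legendre symbol 1 ⇒ 8849 is split.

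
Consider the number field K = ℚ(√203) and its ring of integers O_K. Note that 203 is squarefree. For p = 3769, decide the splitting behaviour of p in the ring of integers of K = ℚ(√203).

d = 203 ≡ 3 (mod 4), so O_K = ℤ[√203] and disc(K) = 4d = 812.
3769 ∤ 812, so 3769 is unramified.
(203/3769) = 203^1884 mod 3769 = 3768, giving Legendre symbol -1.
Legendre symbol -1 ⇒ 3769 is inert.

p is inert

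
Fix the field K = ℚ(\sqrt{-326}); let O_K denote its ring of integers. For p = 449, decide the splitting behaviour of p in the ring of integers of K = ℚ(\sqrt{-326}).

-326 mod 4 = 2, hence disc K = 4·(-326) = -1304 and O_K = ℤ[√-326].
Since gcd(449, -1304) = 1 the prime 449 does not ramify.
(-326/449) = 123^224 mod 449 = 448, giving Legendre symbol -1.
Legendre symbol -1 ⇒ 449 is inert.

remains prime (inert)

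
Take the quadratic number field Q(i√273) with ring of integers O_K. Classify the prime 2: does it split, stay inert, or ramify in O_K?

d = -273 ≡ 3 (mod 4), so O_K = ℤ[√-273] and disc(K) = 4d = -1092.
2 divides disc(K) = -1092, so 2 ramifies.

2 is ramified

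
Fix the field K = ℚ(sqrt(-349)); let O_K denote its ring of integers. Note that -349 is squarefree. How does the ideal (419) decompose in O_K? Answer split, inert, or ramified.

-349 mod 4 = 3, hence disc K = 4·(-349) = -1396 and O_K = ℤ[√-349].
419 ∤ -1396, so 419 is unramified.
Legendre symbol by Euler's criterion: (-349/419) ≡ (-349)^209 ≡ 418 (mod 419), i.e. (-349/419) = -1.
(-349/419) = -1, so 419 is inert.

remains prime (inert)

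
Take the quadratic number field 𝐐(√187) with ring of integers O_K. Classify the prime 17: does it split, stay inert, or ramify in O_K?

Since 187 ≢ 1 mod 4, the ring of integers is ℤ[√187] with discriminant 4·187 = 748.
Ramification test: 17 | 748. The prime 17 ramifies in K.

ramified — (17) = 𝔭²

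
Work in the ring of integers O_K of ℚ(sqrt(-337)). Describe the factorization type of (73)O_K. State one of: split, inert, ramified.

remains prime (inert)

-337 mod 4 = 3, hence disc K = 4·(-337) = -1348 and O_K = ℤ[√-337].
disc(K) = -1348 is not divisible by 73; 73 is unramified.
Compute (-337/73) via Euler: 28^((73-1)/2) mod 73 = 72, so (-337/73) = -1.
(-337/73) = -1, so 73 is inert.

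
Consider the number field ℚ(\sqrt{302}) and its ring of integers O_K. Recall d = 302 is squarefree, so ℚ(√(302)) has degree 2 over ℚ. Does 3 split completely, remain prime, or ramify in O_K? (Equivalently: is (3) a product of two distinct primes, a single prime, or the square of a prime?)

p is inert

302 mod 4 = 2, hence disc K = 4·302 = 1208 and O_K = ℤ[√302].
Since gcd(3, 1208) = 1 the prime 3 does not ramify.
Euler's criterion: 302^1 mod 3 = 2. Thus (302|3) = -1.
Legendre symbol -1 ⇒ 3 is inert.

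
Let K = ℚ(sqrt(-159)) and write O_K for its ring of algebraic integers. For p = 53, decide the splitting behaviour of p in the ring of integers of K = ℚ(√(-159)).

p ramifies

d = -159 ≡ 1 (mod 4), so O_K = ℤ[(1+√-159)/2] and disc(K) = d = -159.
53 divides disc(K) = -159, so 53 ramifies.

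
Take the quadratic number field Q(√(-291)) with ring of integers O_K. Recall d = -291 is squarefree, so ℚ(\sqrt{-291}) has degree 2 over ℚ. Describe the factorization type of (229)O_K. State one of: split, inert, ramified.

split

Since -291 ≡ 1 mod 4, the ring of integers is ℤ[(1+√-291)/2] with discriminant -291.
229 ∤ -291, so 229 is unramified.
(-291/229) = 167^114 mod 229 = 1, giving Legendre symbol 1.
d is a quadratic residue mod p, hence 229 splits in O_K.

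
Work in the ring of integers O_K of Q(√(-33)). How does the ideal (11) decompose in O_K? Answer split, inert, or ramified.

ramified — (11) = 𝔭²

-33 mod 4 = 3, hence disc K = 4·(-33) = -132 and O_K = ℤ[√-33].
disc(K) = -132 = 11·(-12), so p = 11 is ramified.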